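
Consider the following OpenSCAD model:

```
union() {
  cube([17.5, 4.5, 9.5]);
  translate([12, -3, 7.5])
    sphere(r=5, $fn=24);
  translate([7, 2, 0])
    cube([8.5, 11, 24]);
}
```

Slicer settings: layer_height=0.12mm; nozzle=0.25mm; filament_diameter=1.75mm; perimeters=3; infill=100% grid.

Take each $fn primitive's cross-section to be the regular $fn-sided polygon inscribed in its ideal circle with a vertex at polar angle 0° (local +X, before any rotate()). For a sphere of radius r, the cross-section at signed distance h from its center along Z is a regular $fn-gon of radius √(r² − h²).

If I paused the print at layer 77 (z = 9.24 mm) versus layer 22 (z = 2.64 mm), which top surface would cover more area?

layer 77 (z = 9.24 mm)

Layer 77 (z = 9.24): the cube (footprint 17.5×4.5) is included at this height (area 78.75 mm²); the r=5 sphere at (12, -3) contributes a regular 24-gon of circumradius √(5²−1.74²) = 4.687 (area = (24/2)·4.687²·sin(360°/24) = 68.24 mm²); the cube at (7, 2) is present — its section is the full 8.5×11 rectangle (area 93.50 mm²); Merging all regions: the regions partially overlap — summed areas 240.49 mm² minus the doubly-counted overlap 29.49 mm² gives 211.01 mm² — area = 211.01 mm². So its area = 211.01 mm². Layer 22 (z = 2.64): the 17.5×4.5 cube contributes its full rectangle (area 78.75 mm²); the r=5 sphere at (12, -3) contributes a regular 24-gon of circumradius √(5²−4.86²) = 1.175 (area = (24/2)·1.175²·sin(360°/24) = 4.29 mm²); the cube at (7, 2) (footprint 8.5×11) is included at this height (area 93.50 mm²); Combining (union): the regions partially overlap — summed areas 176.54 mm² minus the doubly-counted overlap 21.25 mm² gives 155.29 mm² — area = 155.29 mm². So its area = 155.29 mm². Layer 77 is larger (211.01 vs 155.29 mm²).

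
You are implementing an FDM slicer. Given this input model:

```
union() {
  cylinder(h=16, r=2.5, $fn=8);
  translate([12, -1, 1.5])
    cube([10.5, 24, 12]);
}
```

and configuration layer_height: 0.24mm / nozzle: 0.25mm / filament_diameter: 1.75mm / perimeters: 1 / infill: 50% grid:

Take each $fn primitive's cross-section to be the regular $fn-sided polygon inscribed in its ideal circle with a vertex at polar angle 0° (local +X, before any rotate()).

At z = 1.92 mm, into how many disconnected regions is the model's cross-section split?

At z = 1.92 mm: the cylinder: section is a regular 8-gon, circumradius r=2.5; the cube at (12, -1) is present — its section is the full 10.5×24 rectangle; Taking the union: the 2 present regions are separate (no shared area or edge), so areas and boundary lengths simply add and each stays a separate island — 2 connected regions. The result has 2 disconnected regions.

2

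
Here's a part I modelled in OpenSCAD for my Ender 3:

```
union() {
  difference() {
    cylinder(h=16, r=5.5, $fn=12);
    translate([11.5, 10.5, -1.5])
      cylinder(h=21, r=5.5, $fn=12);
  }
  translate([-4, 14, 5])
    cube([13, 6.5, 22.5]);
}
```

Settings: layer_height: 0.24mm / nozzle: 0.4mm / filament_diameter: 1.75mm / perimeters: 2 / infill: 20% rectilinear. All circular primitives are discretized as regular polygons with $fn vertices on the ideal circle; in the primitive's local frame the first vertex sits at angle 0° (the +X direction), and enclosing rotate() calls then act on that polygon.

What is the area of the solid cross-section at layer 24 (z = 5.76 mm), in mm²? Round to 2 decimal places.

At z = 5.76 mm: the cylinder: section is a regular 12-gon, circumradius r=5.5 (area = (12/2)·5.500²·sin(360°/12) = 90.75 mm²); the r=5.5 cylinder at (11.5, 10.5) contributes a regular 12-gon of circumradius 5.5 (area = (12/2)·5.500²·sin(360°/12) = 90.75 mm²); Subtracting the remaining from the first: starting from the r=5.5 cylinder (90.75 mm²), the r=5.5 cylinder at (11.5, 10.5) misses the remaining region (no effect) — area = 90.75 mm²; the cube at (-4, 14) (footprint 13×6.5) is included at this height (area 84.50 mm²); Combining (union): the 2 present regions are separate (no shared area or edge), so areas and boundary lengths simply add and each stays a separate island — area = 175.25 mm². Overall, the cross-section has 2 separate islands. Net area = 175.25 mm².

175.25 mm²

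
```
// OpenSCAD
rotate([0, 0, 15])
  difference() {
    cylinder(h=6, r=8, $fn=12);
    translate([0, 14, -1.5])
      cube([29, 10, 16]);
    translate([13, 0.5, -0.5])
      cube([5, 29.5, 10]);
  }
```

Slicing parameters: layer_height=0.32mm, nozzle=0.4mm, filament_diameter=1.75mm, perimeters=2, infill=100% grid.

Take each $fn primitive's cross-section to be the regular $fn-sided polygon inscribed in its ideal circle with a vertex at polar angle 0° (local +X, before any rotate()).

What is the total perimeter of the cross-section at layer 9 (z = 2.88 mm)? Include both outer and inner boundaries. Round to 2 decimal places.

49.69 mm

At z = 2.88 mm: the r=8 cylinder contributes a regular 12-gon of circumradius 8 (perimeter = 2·12·8.000·sin(180°/12) = 49.69 mm); the cube at (0, 14) is present — its section is the full 29×10 rectangle (perimeter 78.00 mm); the 5×29.5 cube at (13, 0.5) contributes its full rectangle (perimeter 69.00 mm); Taking the first minus the rest: starting from the r=8 cylinder, the 29×10 cube at (0, 14) misses the remaining region (no effect); the 5×29.5 cube at (13, 0.5) misses the remaining region (no effect) — boundary = 49.69 mm; (rotated 15° about Z; rotation is an isometry so areas/perimeters/island counts are preserved). Overall, the cross-section is a single solid region. Total boundary length (outer) = 49.69 mm.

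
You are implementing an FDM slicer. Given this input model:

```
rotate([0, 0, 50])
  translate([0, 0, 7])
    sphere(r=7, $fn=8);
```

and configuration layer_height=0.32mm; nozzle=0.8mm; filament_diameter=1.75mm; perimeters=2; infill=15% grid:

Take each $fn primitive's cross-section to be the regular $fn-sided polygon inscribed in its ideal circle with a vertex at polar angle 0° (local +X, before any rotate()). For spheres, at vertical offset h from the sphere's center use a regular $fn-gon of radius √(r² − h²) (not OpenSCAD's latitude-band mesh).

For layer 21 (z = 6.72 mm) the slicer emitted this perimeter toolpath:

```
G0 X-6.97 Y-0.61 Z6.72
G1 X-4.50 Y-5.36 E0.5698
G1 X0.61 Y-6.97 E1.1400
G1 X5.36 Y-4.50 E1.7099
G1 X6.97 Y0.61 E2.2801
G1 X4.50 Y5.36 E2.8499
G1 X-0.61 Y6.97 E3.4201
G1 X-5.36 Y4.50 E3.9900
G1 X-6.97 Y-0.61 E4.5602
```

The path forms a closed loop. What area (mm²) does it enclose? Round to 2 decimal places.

Apply the shoelace formula to the sequence of (X, Y) vertices; enclosed area = 138.50 mm².

138.50 mm²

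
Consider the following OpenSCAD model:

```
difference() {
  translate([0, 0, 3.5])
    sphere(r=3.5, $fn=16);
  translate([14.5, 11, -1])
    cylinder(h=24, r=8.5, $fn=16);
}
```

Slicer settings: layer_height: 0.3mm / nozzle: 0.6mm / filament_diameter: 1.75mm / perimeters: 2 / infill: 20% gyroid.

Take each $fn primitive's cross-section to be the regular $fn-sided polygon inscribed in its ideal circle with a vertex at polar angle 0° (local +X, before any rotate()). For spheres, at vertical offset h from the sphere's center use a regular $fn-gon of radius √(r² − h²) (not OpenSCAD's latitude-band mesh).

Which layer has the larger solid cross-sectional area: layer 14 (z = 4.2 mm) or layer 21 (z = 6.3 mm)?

Layer 14 (z = 4.2): the r=3.5 sphere contributes a regular 16-gon of circumradius √(3.5²−0.7²) = 3.429 (area = (16/2)·3.429²·sin(360°/16) = 36.00 mm²); the r=8.5 cylinder at (14.5, 11) gives a regular 16-gon of circumradius 8.5 (constant along its height) (area = (16/2)·8.500²·sin(360°/16) = 221.19 mm²); Taking the first minus the rest: starting from the r=3.5 sphere (36.00 mm²), the r=8.5 cylinder at (14.5, 11) misses the remaining region (no effect) — area = 36.00 mm². So its area = 36.00 mm². Layer 21 (z = 6.3): the r=3.5 sphere slices to a regular 16-gon of circumradius 2.100 (√(r²−h²) with h=2.8 from center) (area = (16/2)·2.100²·sin(360°/16) = 13.50 mm²); the r=8.5 cylinder at (14.5, 11) gives a regular 16-gon of circumradius 8.5 (constant along its height) (area = (16/2)·8.500²·sin(360°/16) = 221.19 mm²); After the difference (first − rest): starting from the r=3.5 sphere (13.50 mm²), the r=8.5 cylinder at (14.5, 11) misses the remaining region (no effect) — area = 13.50 mm². So its area = 13.50 mm². Layer 14 is larger (36.00 vs 13.50 mm²).

layer 14 (z = 4.2 mm)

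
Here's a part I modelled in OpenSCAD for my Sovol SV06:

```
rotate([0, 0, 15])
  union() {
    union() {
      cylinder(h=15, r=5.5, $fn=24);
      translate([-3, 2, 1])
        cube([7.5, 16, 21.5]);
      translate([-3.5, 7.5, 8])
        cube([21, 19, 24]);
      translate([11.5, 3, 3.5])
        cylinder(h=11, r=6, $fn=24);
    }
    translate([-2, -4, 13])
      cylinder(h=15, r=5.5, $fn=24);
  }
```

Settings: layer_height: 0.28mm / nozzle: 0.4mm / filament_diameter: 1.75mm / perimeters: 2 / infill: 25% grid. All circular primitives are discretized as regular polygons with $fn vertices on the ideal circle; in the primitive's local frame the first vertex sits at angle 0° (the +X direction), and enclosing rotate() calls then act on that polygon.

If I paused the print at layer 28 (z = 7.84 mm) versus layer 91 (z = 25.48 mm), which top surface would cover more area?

Layer 28 (z = 7.84): the r=5.5 cylinder contributes a regular 24-gon of circumradius 5.5 (area = (24/2)·5.500²·sin(360°/24) = 93.95 mm²); the cube at (-3, 2) is present — its section is the full 7.5×16 rectangle (area 120.00 mm²); the cube at (-3.5, 7.5) does not reach this height (z outside [8, 32]); the cylinder at (11.5, 3): section is a regular 24-gon, circumradius r=6 (area = (24/2)·6.000²·sin(360°/24) = 111.81 mm²); Taking the union: the regions partially overlap — summed areas 325.76 mm² minus the doubly-counted overlap 21.98 mm² gives 303.78 mm² — area = 303.78 mm²; the cylinder at (-2, -4) does not reach this height (z outside [13, 28]); Taking the union: only the result so far is present, so the union is just that shape — area = 303.78 mm²; (whole slice rotated 15° about Z — lengths, areas and connectivity unchanged). So its area = 303.78 mm². Layer 91 (z = 25.48): the cylinder does not reach this height (z outside [0, 15]); the cube at (-3, 2) is absent (z outside [1, 22.5]); the cube at (-3.5, 7.5) (footprint 21×19) is included at this height (area 399.00 mm²); the cylinder at (11.5, 3) is absent (z outside [3.5, 14.5]); Combining (union): only the 21×19 cube at (-3.5, 7.5) is present, so the union is just that shape — area = 399.00 mm²; the cylinder at (-2, -4): section is a regular 24-gon, circumradius r=5.5 (area = (24/2)·5.500²·sin(360°/24) = 93.95 mm²); Combining (union): the 2 present regions are separate (no shared area or edge), so areas and boundary lengths simply add and each stays a separate island — area = 492.95 mm²; (rotated 15° about Z; rotation is an isometry so areas/perimeters/island counts are preserved). So its area = 492.95 mm². Layer 91 is larger (492.95 vs 303.78 mm²).

layer 91 (z = 25.48 mm)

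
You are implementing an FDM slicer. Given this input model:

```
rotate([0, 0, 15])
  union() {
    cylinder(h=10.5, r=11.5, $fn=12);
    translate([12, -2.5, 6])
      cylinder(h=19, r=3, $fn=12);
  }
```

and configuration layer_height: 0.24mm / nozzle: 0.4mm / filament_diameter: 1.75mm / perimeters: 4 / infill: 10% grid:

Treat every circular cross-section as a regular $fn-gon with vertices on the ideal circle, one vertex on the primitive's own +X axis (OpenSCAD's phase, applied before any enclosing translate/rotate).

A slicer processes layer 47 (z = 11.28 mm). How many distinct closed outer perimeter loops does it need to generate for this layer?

At z = 11.28 mm: the cylinder is absent (z outside [0, 10.5]); the r=3 cylinder at (12, -2.5) contributes a regular 12-gon of circumradius 3; Merging all regions: only the r=3 cylinder at (12, -2.5) is present, so the union is just that shape — 1 connected region; (rotated 15° about Z; rotation is an isometry so areas/perimeters/island counts are preserved). The result has 1 disconnected region.

1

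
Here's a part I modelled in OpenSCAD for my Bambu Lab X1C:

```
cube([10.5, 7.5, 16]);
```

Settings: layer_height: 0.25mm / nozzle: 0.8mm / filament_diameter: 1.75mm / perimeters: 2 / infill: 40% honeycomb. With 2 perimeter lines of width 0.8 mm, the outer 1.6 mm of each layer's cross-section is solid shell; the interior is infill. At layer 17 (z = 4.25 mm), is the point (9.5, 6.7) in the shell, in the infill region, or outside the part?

shell

At z = 4.25 mm: the 10.5×7.5 cube contributes its full rectangle. Overall, the cross-section is a single solid region. The nearest boundary edge runs (10.50, 7.50)→(0.00, 7.50); distance from the point to it = 0.80 mm. The point is inside the cross-section, 0.80 mm from the nearest boundary — within the 1.6 mm shell band (2 × 0.8).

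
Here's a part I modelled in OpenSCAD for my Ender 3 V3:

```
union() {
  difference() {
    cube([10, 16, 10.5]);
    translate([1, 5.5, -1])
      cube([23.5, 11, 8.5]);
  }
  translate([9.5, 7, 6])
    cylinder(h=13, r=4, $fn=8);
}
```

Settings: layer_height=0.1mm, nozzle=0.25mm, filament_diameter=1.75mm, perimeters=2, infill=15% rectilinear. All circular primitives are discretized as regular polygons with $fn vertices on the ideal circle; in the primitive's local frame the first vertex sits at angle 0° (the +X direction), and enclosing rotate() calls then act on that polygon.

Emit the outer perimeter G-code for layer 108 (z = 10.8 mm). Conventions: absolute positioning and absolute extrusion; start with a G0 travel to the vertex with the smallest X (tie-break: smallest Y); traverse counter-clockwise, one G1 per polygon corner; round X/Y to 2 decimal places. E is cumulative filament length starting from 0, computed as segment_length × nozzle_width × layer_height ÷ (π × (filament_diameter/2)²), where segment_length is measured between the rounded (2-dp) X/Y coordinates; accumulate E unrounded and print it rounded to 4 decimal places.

At z = 10.8 mm: the cube is not intersected at this z (z outside [0, 10.5]); the cube at (1, 5.5) is not intersected at this z (z outside [-1, 7.5]); Subtracting the remaining from the first: the first operand is absent here, so nothing remains; the cylinder at (9.5, 7): section is a regular 8-gon, circumradius r=4; Combining (union): only the r=4 cylinder at (9.5, 7) is present, so the union is just that shape — 1 connected region. The outline is a single polygon with 8 vertices. Extrusion per mm of travel: 0.25 × 0.1 / (π × 0.875²) = 0.010394. Accumulating E over each segment gives final E = 0.2546.

G0 X5.50 Y7.00 Z10.80
G1 X6.67 Y4.17 E0.0318
G1 X9.50 Y3.00 E0.0637
G1 X12.33 Y4.17 E0.0955
G1 X13.50 Y7.00 E0.1273
G1 X12.33 Y9.83 E0.1591
G1 X9.50 Y11.00 E0.1910
G1 X6.67 Y9.83 E0.2228
G1 X5.50 Y7.00 E0.2546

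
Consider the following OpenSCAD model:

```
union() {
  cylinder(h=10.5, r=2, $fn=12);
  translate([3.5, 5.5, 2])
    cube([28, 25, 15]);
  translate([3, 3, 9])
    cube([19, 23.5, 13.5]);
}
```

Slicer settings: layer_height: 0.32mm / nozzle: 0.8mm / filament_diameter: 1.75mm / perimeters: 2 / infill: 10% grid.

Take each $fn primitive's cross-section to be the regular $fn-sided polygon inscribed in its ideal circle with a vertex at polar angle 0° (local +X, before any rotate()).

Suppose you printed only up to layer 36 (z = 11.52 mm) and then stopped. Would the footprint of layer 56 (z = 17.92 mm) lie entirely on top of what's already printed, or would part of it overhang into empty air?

entirely on top

Compare the two slices. At z = 11.52: the cylinder is not intersected at this z (z outside [0, 10.5]); the cube at (3.5, 5.5) (footprint 28×25) is included at this height (area 700.00 mm²); the cube at (3, 3) is present — its section is the full 19×23.5 rectangle (area 446.50 mm²); Taking the union: the regions partially overlap — summed areas 1146.50 mm² minus the doubly-counted overlap 388.50 mm² gives 758.00 mm² — area = 758.00 mm². At z = 17.92: the cylinder is absent (z outside [0, 10.5]); the cube at (3.5, 5.5) is not intersected at this z (z outside [2, 17]); the cube at (3, 3) (footprint 19×23.5) is included at this height (area 446.50 mm²); Taking the union: only the 19×23.5 cube at (3, 3) is present, so the union is just that shape — area = 446.50 mm². Checking containment: the cross-section at z = 17.92 is a subset of the cross-section at z = 11.52.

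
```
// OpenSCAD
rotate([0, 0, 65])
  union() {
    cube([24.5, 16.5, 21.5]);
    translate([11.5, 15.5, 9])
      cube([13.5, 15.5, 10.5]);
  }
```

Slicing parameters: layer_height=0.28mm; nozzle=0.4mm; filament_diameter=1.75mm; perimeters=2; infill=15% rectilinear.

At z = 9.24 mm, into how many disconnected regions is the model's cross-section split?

At z = 9.24 mm: the cube (footprint 24.5×16.5) is included at this height; the cube at (11.5, 15.5) (footprint 13.5×15.5) is included at this height; Combining (union): the regions partially overlap (shared area 13.00 mm²), so overlapping operands fuse into one piece — 1 connected region; (rotated 65° about Z; rotation is an isometry so areas/perimeters/island counts are preserved). The result has 1 disconnected region.

1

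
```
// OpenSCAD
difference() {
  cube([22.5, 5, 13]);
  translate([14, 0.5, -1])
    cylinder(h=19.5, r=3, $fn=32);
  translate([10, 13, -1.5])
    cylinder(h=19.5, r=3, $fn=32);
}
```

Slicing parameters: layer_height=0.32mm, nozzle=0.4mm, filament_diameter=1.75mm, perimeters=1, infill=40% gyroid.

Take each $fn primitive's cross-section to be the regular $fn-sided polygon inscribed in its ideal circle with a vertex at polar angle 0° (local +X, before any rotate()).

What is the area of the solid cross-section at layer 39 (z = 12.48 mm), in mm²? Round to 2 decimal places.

95.48 mm²

At z = 12.48 mm: the cube (footprint 22.5×5) is included at this height (area 112.50 mm²); the r=3 cylinder at (14, 0.5) contributes a regular 32-gon of circumradius 3 (area = (32/2)·3.000²·sin(360°/32) = 28.09 mm²); the r=3 cylinder at (10, 13) gives a regular 32-gon of circumradius 3 (constant along its height) (area = (32/2)·3.000²·sin(360°/32) = 28.09 mm²); Taking the first minus the rest: starting from the 22.5×5 cube (112.50 mm²), the r=3 cylinder at (14, 0.5) partially overlaps it — only the 17.02 mm² overlap (of its 28.09 mm²) is removed, clipping the outline; the r=3 cylinder at (10, 13) misses the remaining region (no effect) — area = 95.48 mm². Overall, the cross-section is a single solid region. Net area = 95.48 mm².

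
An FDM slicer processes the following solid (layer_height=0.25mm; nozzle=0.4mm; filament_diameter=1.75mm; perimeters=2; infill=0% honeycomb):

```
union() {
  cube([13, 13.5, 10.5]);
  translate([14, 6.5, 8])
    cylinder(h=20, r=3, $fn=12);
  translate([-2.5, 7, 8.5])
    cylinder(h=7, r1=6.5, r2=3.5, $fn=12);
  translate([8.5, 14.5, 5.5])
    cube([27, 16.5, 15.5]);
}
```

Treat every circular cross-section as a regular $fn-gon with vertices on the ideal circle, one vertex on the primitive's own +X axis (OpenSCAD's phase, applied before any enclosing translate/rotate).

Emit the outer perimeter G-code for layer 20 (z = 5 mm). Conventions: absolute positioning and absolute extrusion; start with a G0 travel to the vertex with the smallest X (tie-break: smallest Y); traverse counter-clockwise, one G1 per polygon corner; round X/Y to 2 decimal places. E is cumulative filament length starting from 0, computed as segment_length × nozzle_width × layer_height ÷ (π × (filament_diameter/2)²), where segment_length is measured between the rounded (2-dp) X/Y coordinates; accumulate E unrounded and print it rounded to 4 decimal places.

G0 X0.00 Y0.00 Z5.00
G1 X13.00 Y0.00 E0.5405
G1 X13.00 Y13.50 E1.1017
G1 X0.00 Y13.50 E1.6422
G1 X0.00 Y0.00 E2.2035

At z = 5 mm: the cube is present — its section is the full 13×13.5 rectangle; the cylinder at (14, 6.5) is not intersected at this z (z outside [8, 28]); the cone at (-2.5, 7) does not reach this height (z outside [8.5, 15.5]); the cube at (8.5, 14.5) is not intersected at this z (z outside [5.5, 21]); Combining (union): only the 13×13.5 cube is present, so the union is just that shape — 1 connected region. The outline is a single polygon with 4 vertices. Extrusion per mm of travel: 0.4 × 0.25 / (π × 0.875²) = 0.041575. Accumulating E over each segment gives final E = 2.2035.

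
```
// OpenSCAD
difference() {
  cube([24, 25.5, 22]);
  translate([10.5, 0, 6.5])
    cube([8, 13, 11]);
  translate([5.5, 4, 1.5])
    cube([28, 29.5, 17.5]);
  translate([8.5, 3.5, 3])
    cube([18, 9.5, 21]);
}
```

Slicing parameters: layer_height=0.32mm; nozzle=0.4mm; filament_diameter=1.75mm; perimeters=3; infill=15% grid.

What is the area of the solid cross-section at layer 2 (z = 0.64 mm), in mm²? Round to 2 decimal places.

612.00 mm²

At z = 0.64 mm: the cube (footprint 24×25.5) is included at this height (area 612.00 mm²); the cube at (10.5, 0) is not intersected at this z (z outside [6.5, 17.5]); the cube at (5.5, 4) is absent (z outside [1.5, 19]); the cube at (8.5, 3.5) does not reach this height (z outside [3, 24]); Subtracting the remaining from the first: none of the subtracted shapes is present at this height, so the 24×25.5 cube is unchanged — area = 612.00 mm². Overall, the cross-section is a single solid region. Net area = 612.00 mm².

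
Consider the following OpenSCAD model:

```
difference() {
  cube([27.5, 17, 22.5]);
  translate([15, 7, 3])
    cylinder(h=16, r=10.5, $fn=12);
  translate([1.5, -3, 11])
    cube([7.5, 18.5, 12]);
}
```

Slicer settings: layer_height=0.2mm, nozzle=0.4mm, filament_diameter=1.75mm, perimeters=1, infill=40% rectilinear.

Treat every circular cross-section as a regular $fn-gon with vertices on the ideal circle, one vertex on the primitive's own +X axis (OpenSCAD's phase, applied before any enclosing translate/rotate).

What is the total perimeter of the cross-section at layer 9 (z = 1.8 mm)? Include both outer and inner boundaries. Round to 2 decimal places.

At z = 1.8 mm: the cube is present — its section is the full 27.5×17 rectangle (perimeter 89.00 mm); the cylinder at (15, 7) is not intersected at this z (z outside [3, 19]); the cube at (1.5, -3) is not intersected at this z (z outside [11, 23]); After the difference (first − rest): none of the subtracted shapes is present at this height, so the 27.5×17 cube is unchanged — boundary = 89.00 mm. Overall, the cross-section is a single solid region. Total boundary length (outer) = 89.00 mm.

89.00 mm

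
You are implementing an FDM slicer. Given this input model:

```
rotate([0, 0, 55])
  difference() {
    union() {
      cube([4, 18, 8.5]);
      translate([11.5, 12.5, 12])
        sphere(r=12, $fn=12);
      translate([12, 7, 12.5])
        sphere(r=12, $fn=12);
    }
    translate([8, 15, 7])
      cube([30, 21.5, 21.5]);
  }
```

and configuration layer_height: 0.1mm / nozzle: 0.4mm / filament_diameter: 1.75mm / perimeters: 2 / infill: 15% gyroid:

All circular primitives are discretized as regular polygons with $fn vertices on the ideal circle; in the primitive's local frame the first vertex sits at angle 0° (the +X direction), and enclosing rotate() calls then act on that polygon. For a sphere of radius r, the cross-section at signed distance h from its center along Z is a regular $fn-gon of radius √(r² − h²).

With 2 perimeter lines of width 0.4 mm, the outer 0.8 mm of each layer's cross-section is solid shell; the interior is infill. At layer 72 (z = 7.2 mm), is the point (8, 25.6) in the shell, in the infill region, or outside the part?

At z = 7.2 mm: the cube (footprint 4×18) is included at this height; the r=12 sphere at (11.5, 12.5) slices to a regular 12-gon of circumradius 10.998 (√(r²−h²) with h=4.8 from center); the r=12 sphere at (12, 7) contributes a regular 12-gon of circumradius √(12²−5.3²) = 10.766; Combining (union): the regions partially overlap (shared area 281.86 mm²), so overlapping operands fuse into one piece — 1 connected region; the cube at (8, 15) (footprint 30×21.5) is included at this height; After the difference (first − rest): starting from that combined region, the 30×21.5 cube at (8, 15) partially overlaps it — only the 92.16 mm² overlap (of its 645.00 mm²) is removed, clipping the outline — 1 connected region; (whole slice rotated 55° about Z — lengths, areas and connectivity unchanged). Overall, the cross-section is a single solid region. Undo the 55° rotation: the query point maps to (25.559, 8.130) in the un-rotated model frame. The nearest boundary edge runs (21.90, 10.25)→(22.77, 7.00); distance from the point to it = 2.99 mm. The point is not inside any of the regions above, so it lies outside the cross-section (2.99 mm from the nearest boundary).

outside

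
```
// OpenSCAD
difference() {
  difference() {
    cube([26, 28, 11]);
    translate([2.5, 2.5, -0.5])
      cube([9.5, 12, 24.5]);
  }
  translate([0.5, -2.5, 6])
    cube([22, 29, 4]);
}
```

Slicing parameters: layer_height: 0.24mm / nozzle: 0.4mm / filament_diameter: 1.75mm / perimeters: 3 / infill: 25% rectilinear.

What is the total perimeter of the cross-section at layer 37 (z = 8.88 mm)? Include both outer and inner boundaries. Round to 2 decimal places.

At z = 8.88 mm: the 26×28 cube contributes its full rectangle (perimeter 108.00 mm); the cube at (2.5, 2.5) is present — its section is the full 9.5×12 rectangle (perimeter 43.00 mm); Taking the first minus the rest: starting from the 26×28 cube, the 9.5×12 cube at (2.5, 2.5) lies wholly inside it (removes its full 114.00 mm² and its 43.00 mm outline becomes a hole wall) — boundary (outer + 1 inner loop) = 151.00 mm; the cube at (0.5, -2.5) (footprint 22×29) is included at this height (perimeter 102.00 mm); Subtracting the remaining from the first: starting from the result so far, the 22×29 cube at (0.5, -2.5) partially overlaps it — only the 469.00 mm² overlap (of its 638.00 mm²) is removed, clipping the outline — boundary = 161.00 mm. Overall, the cross-section is a single solid region. Total boundary length (outer) = 161.00 mm.

161.00 mm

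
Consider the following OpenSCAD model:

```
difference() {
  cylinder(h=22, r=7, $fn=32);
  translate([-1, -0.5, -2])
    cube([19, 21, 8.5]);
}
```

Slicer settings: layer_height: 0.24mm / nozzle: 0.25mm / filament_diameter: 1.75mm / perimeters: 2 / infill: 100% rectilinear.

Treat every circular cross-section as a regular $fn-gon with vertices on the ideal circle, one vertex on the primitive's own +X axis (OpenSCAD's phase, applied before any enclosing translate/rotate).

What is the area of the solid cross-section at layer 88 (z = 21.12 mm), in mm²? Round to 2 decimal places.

At z = 21.12 mm: the r=7 cylinder gives a regular 32-gon of circumradius 7 (constant along its height) (area = (32/2)·7.000²·sin(360°/32) = 152.95 mm²); the cube at (-1, -0.5) does not reach this height (z outside [-2, 6.5]); After the difference (first − rest): none of the subtracted shapes is present at this height, so the r=7 cylinder is unchanged — area = 152.95 mm². Overall, the cross-section is a single solid region. Net area = 152.95 mm².

152.95 mm²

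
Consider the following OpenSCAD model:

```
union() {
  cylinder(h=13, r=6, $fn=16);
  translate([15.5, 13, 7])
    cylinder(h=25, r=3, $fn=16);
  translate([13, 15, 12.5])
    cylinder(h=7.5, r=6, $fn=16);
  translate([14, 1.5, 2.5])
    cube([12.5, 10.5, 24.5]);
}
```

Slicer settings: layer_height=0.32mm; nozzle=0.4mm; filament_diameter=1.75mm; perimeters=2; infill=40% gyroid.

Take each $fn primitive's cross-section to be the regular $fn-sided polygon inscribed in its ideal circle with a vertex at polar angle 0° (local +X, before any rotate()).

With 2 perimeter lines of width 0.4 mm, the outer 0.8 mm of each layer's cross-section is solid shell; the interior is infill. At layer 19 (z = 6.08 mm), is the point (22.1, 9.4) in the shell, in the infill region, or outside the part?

infill

At z = 6.08 mm: the r=6 cylinder gives a regular 16-gon of circumradius 6 (constant along its height); the cylinder at (15.5, 13) does not reach this height (z outside [7, 32]); the cylinder at (13, 15) does not reach this height (z outside [12.5, 20]); the 12.5×10.5 cube at (14, 1.5) contributes its full rectangle; Merging all regions: the 2 present regions are separate (no shared area or edge), so areas and boundary lengths simply add and each stays a separate island — 2 connected regions. Overall, the cross-section has 2 separate islands. The nearest boundary edge runs (14.00, 12.00)→(26.50, 12.00); distance from the point to it = 2.60 mm. (Shell/infill is judged within the island containing the point — the largest one.) The point is inside the cross-section and 2.60 mm from the nearest boundary — more than the 0.8 mm shell width (2 × 0.4), so it's in the infill interior.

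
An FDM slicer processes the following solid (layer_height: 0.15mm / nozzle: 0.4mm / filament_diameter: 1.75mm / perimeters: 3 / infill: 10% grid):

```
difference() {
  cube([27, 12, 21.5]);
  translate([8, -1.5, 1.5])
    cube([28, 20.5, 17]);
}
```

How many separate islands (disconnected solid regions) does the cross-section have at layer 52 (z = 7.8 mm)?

At z = 7.8 mm: the 27×12 cube contributes its full rectangle; the 28×20.5 cube at (8, -1.5) contributes its full rectangle; Subtracting the remaining from the first: starting from the 27×12 cube, the 28×20.5 cube at (8, -1.5) partially overlaps it — only the 228.00 mm² overlap (of its 574.00 mm²) is removed, clipping the outline — 1 connected region. Overall, the cross-section is a single solid region. Island count = 1.

1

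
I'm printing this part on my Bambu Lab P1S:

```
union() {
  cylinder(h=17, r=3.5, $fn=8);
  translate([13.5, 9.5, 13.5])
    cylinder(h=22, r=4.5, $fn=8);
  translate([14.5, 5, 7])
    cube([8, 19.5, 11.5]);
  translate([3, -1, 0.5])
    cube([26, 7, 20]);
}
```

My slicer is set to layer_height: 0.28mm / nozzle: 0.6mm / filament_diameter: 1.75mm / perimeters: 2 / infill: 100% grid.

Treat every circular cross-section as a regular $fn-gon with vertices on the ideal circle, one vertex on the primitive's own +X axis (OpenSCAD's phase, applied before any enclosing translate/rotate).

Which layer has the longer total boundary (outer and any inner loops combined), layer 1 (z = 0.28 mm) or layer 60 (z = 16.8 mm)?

Layer 1 (z = 0.28): the r=3.5 cylinder gives a regular 8-gon of circumradius 3.5 (constant along its height) (perimeter = 2·8·3.500·sin(180°/8) = 21.43 mm); the cylinder at (13.5, 9.5) does not reach this height (z outside [13.5, 35.5]); the cube at (14.5, 5) is not intersected at this z (z outside [7, 18.5]); the cube at (3, -1) does not reach this height (z outside [0.5, 20.5]); Combining (union): only the r=3.5 cylinder is present, so the union is just that shape — boundary = 21.43 mm. So its perimeter = 21.43 mm. Layer 60 (z = 16.8): the cylinder: section is a regular 8-gon, circumradius r=3.5 (perimeter = 2·8·3.500·sin(180°/8) = 21.43 mm); the r=4.5 cylinder at (13.5, 9.5) contributes a regular 8-gon of circumradius 4.5 (perimeter = 2·8·4.500·sin(180°/8) = 27.55 mm); the cube at (14.5, 5) is present — its section is the full 8×19.5 rectangle (perimeter 55.00 mm); the cube at (3, -1) (footprint 26×7) is included at this height (perimeter 66.00 mm); Merging all regions: the regions partially overlap (shared area 30.65 mm²), so the edge portions inside another operand are dropped and the merged outline is re-measured after clipping — boundary = 120.99 mm. So its perimeter = 120.99 mm. Layer 60 is larger (120.99 vs 21.43 mm).

layer 60 (z = 16.8 mm)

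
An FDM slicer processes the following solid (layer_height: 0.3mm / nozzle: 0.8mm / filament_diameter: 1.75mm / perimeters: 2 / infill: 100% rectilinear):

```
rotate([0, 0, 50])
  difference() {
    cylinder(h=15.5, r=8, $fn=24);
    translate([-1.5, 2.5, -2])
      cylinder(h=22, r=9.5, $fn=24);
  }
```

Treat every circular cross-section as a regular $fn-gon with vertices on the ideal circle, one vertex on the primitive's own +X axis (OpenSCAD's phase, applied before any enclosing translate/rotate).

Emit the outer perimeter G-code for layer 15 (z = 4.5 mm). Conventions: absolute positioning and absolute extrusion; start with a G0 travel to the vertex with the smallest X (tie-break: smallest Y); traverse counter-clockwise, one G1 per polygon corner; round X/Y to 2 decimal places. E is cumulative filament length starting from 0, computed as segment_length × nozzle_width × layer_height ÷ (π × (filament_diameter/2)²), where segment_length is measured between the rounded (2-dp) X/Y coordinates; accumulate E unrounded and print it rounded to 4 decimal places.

G0 X1.80 Y-7.73 Z4.50
G1 X2.74 Y-7.52 E0.0961
G1 X4.59 Y-6.55 E0.3045
G1 X6.13 Y-5.14 E0.5129
G1 X7.25 Y-3.38 E0.7210
G1 X7.88 Y-1.39 E0.9293
G1 X7.97 Y0.70 E1.1380
G1 X7.52 Y2.74 E1.3465
G1 X6.55 Y4.59 E1.5549
G1 X5.14 Y6.13 E1.7633
G1 X4.08 Y6.81 E1.8889
G1 X4.90 Y5.91 E2.0104
G1 X6.05 Y3.71 E2.2581
G1 X6.58 Y1.29 E2.5053
G1 X6.48 Y-1.19 E2.7529
G1 X5.73 Y-3.56 E3.0010
G1 X4.40 Y-5.65 E3.2482
G1 X2.57 Y-7.32 E3.4954
G1 X1.80 Y-7.73 E3.5824

At z = 4.5 mm: the r=8 cylinder contributes a regular 24-gon of circumradius 8; the r=9.5 cylinder at (-1.5, 2.5) contributes a regular 24-gon of circumradius 9.5; Subtracting the remaining from the first: starting from the r=8 cylinder, the r=9.5 cylinder at (-1.5, 2.5) partially overlaps it — only the 182.18 mm² overlap (of its 280.30 mm²) is removed, clipping the outline — 1 connected region; (whole slice rotated 50° about Z — lengths, areas and connectivity unchanged). The outline is a single polygon with 18 vertices. Extrusion per mm of travel: 0.8 × 0.3 / (π × 0.875²) = 0.099780. Accumulating E over each segment gives final E = 3.5824.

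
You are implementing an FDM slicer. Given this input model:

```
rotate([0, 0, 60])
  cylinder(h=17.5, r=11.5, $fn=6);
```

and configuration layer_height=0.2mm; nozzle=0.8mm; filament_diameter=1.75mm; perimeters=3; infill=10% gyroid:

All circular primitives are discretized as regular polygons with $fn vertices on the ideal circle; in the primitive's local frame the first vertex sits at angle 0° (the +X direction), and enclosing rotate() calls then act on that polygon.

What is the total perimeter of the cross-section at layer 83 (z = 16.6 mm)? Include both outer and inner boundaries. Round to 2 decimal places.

69.00 mm

At z = 16.6 mm: the r=11.5 cylinder contributes a regular 6-gon of circumradius 11.5 (perimeter = 2·6·11.500·sin(180°/6) = 69.00 mm); (whole slice rotated 60° about Z — lengths, areas and connectivity unchanged). Overall, the cross-section is a single solid region. Total boundary length (outer) = 69.00 mm.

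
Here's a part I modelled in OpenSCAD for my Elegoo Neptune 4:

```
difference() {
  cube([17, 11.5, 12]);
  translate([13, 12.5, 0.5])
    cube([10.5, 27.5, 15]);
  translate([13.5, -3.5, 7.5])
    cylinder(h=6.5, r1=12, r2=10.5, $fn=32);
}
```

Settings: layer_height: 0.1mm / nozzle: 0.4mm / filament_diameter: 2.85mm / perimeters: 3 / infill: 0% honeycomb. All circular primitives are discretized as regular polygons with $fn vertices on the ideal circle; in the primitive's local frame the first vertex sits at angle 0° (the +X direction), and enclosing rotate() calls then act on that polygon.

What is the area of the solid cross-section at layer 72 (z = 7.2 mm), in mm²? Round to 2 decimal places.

195.50 mm²

At z = 7.2 mm: the 17×11.5 cube contributes its full rectangle (area 195.50 mm²); the cube at (13, 12.5) is present — its section is the full 10.5×27.5 rectangle (area 288.75 mm²); the cone at (13.5, -3.5) does not reach this height (z outside [7.5, 14]); After the difference (first − rest): starting from the 17×11.5 cube (195.50 mm²), the 10.5×27.5 cube at (13, 12.5) misses the remaining region (no effect) — area = 195.50 mm². Overall, the cross-section is a single solid region. Net area = 195.50 mm².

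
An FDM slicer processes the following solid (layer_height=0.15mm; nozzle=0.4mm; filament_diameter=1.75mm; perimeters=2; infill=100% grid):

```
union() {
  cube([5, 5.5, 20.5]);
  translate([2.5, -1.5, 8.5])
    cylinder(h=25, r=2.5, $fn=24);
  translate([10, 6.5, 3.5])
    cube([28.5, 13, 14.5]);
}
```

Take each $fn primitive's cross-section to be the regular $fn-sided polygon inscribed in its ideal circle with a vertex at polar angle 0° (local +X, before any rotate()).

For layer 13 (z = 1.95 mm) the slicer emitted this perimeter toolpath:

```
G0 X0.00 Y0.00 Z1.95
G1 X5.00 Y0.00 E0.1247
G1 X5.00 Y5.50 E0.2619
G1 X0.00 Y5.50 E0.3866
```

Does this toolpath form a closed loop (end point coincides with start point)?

Start point (G0): (0.00, 0.00). End point (last G1): the path does not return to the start — open.

no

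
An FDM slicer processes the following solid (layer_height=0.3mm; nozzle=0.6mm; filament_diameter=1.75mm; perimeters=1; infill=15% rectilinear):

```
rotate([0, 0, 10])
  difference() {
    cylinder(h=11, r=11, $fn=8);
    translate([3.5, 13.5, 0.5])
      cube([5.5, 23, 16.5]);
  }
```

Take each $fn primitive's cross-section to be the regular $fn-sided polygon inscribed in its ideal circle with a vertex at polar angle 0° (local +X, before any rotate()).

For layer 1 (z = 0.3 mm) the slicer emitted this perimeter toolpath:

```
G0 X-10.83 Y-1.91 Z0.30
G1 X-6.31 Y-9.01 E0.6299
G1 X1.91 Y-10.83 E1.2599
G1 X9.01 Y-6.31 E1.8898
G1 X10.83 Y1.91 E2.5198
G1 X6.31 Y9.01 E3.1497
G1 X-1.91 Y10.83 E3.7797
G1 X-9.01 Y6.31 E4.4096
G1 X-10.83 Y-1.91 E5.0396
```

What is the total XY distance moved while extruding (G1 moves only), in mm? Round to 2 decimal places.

Sum the Euclidean lengths of each G1 segment: total = 67.34 mm.

67.34 mm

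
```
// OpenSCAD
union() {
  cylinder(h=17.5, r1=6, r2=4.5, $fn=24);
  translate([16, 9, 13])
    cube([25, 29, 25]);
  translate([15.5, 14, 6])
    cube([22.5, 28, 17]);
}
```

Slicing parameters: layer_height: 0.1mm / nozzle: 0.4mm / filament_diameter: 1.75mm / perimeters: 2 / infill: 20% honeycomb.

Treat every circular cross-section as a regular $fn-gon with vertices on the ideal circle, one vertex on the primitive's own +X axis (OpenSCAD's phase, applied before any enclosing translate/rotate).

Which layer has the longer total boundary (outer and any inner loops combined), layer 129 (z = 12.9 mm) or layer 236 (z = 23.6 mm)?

Layer 129 (z = 12.9): the cone: at t=0.737 of its height the radius interpolates to r₁+(r₂−r₁)t = 4.894, giving a regular 24-gon of that circumradius (perimeter = 2·24·4.894·sin(180°/24) = 30.66 mm); the cube at (16, 9) is not intersected at this z (z outside [13, 38]); the cube at (15.5, 14) is present — its section is the full 22.5×28 rectangle (perimeter 101.00 mm); Merging all regions: the 2 present regions are separate (no shared area or edge), so areas and boundary lengths simply add and each stays a separate island — boundary = 131.66 mm. So its perimeter = 131.66 mm. Layer 236 (z = 23.6): the cone is absent (z outside [0, 17.5]); the cube at (16, 9) is present — its section is the full 25×29 rectangle (perimeter 108.00 mm); the cube at (15.5, 14) does not reach this height (z outside [6, 23]); Taking the union: only the 25×29 cube at (16, 9) is present, so the union is just that shape — boundary = 108.00 mm. So its perimeter = 108.00 mm. Layer 129 is larger (131.66 vs 108.00 mm).

layer 129 (z = 12.9 mm)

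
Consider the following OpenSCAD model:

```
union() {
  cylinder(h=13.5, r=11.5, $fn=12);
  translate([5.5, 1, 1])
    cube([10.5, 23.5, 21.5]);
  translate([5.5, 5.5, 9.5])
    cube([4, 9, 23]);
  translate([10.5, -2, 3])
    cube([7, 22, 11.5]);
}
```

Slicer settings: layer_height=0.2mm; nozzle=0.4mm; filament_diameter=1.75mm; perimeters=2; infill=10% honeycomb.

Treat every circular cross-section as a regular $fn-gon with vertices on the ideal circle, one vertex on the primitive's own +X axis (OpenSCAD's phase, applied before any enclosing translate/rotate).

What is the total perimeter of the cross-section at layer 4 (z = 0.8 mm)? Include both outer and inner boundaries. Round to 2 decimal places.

At z = 0.8 mm: the cylinder: section is a regular 12-gon, circumradius r=11.5 (perimeter = 2·12·11.500·sin(180°/12) = 71.43 mm); the cube at (5.5, 1) does not reach this height (z outside [1, 22.5]); the cube at (5.5, 5.5) is absent (z outside [9.5, 32.5]); the cube at (10.5, -2) is not intersected at this z (z outside [3, 14.5]); Combining (union): only the r=11.5 cylinder is present, so the union is just that shape — boundary = 71.43 mm. Overall, the cross-section is a single solid region. Total boundary length (outer) = 71.43 mm.

71.43 mm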